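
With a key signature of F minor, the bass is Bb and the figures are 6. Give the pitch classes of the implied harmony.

Bb, Db, G

The written figures 6 are shorthand for 6/3: the 3 is implied.
A third above Bb in this key is Db.
A sixth above Bb in this key is G.
Together with the bass Bb, this spells G diminished in first inversion.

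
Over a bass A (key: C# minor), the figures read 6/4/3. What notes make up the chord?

A, C#, D#, F#

A third above A in this key is C#.
A fourth above A in this key is D#.
A sixth above A in this key is F#.
Together with the bass A, this spells D# half-diminished seventh in second inversion.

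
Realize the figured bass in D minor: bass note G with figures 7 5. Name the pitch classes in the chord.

G, Bb, D, F

The written figures 7 5 are shorthand for 7/5/3: the 3 is implied.
A third above G in this key is Bb.
A fifth above G in this key is D.
A seventh above G in this key is F.
Together with the bass G, this spells G minor seventh in root position.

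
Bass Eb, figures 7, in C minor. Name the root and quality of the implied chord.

Eb major seventh

The figures 7 indicate a seventh chord in root position.
In root position the bass is the root, so the root is Eb.
The chord tones are Eb, G, Bb, D, giving Eb major seventh.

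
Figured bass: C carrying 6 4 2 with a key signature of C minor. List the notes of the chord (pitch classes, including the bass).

A second above C in this key is D.
A fourth above C in this key is F.
A sixth above C in this key is Ab.
Together with the bass C, this spells D half-diminished seventh in third inversion.

C, D, F, Ab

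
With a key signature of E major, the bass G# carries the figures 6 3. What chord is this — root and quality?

E major

The figures 6 3 indicate a triad in first inversion.
In first inversion the root lies a sixth above the bass: a sixth above G# in E major is E.
The chord tones are G#, B, E, giving E major.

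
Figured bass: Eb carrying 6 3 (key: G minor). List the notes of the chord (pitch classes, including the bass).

A third above Eb in this key is G.
A sixth above Eb in this key is C.
Together with the bass Eb, this spells C minor in first inversion.

Eb, G, C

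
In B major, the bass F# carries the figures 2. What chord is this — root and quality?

The figures 2 indicate a seventh chord in third inversion.
In third inversion the root lies a second above the bass: a second above F# in B major is G#.
The chord tones are F#, G#, B, D#, giving G# minor seventh.

G# minor seventh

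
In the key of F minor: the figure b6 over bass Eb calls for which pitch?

Cb

Counting 5 letter steps above Eb lands on C; in F minor, that letter is C.
The b6 figure lowers it a semitone, giving Cb.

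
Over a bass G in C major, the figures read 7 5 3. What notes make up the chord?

G, B, D, F

A third above G in this key is B.
A fifth above G in this key is D.
A seventh above G in this key is F.
Together with the bass G, this spells G dominant seventh in root position.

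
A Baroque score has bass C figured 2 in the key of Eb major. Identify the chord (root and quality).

The figures 2 indicate a seventh chord in third inversion.
In third inversion the root lies a second above the bass: a second above C in Eb major is D.
The chord tones are C, D, F, Ab, giving D half-diminished seventh.

D half-diminished seventh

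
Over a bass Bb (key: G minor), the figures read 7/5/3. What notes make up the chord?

Bb, D, F, A

A third above Bb in this key is D.
A fifth above Bb in this key is F.
A seventh above Bb in this key is A.
Together with the bass Bb, this spells Bb major seventh in root position.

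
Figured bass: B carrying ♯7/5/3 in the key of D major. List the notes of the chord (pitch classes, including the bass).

B, D, F#, A#

A third above B in this key is D.
A fifth above B in this key is F#.
A seventh above B in this key is A, raised to A# by the sharp.
Together with the bass B, this spells B minor-major seventh in root position.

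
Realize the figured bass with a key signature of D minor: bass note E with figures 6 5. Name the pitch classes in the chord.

E, G, Bb, C

The written figures 6 5 are shorthand for 6/5/3: the 3 is implied.
A third above E in this key is G.
A fifth above E in this key is Bb.
A sixth above E in this key is C.
Together with the bass E, this spells C dominant seventh in first inversion.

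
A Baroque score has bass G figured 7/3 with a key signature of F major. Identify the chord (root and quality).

G minor seventh

The figures 7/3 indicate a seventh chord in root position.
In root position the bass is the root, so the root is G.
The chord tones are G, Bb, D, F, giving G minor seventh.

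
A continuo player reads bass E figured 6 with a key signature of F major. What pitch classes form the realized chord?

The written figures 6 are shorthand for 6/3: the 3 is implied.
A third above E in this key is G.
A sixth above E in this key is C.
Together with the bass E, this spells C major in first inversion.

E, G, C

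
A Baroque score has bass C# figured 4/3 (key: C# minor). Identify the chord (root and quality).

F# minor seventh

The figures 4/3 indicate a seventh chord in second inversion.
In second inversion the root lies a fourth above the bass: a fourth above C# in C# minor is F#.
The chord tones are C#, E, F#, A, giving F# minor seventh.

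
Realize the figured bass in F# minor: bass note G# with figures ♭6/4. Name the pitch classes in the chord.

A fourth above G# in this key is C#.
A sixth above G# in this key is E, lowered to Eb by the flat.

G#, C#, Eb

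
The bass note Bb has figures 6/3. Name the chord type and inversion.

Intervals of 6/3 above the bass form a triad; the bass is the third, so this is first inversion.

triad, first inversion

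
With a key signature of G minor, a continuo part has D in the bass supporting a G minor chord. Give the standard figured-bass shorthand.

D is the fifth of G minor, so the chord is in second inversion.
A triad in second inversion is figured 6/4, conventionally abbreviated 6/4.

6/4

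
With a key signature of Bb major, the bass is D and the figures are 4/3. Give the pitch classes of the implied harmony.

The written figures 4/3 are shorthand for 6/4/3: the 6 is implied.
A third above D in this key is F.
A fourth above D in this key is G.
A sixth above D in this key is Bb.
Together with the bass D, this spells G minor seventh in second inversion.

D, F, G, Bb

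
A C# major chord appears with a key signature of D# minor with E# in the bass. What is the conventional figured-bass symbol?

E# is the third of C# major, so the chord is in first inversion.
A triad in first inversion is figured 6/3, conventionally abbreviated 6.

6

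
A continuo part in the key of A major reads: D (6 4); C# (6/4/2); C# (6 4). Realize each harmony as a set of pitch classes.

D (6/4): D, G#, B.
C# (6/4/2): C#, D, F#, A.
C# (6/4): C#, F#, A.

D, G#, B | C#, D, F#, A | C#, F#, A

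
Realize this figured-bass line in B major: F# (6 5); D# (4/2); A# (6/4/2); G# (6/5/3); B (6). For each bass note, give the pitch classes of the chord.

F#, A#, C#, D# | D#, E, G#, B | A#, B, D#, F# | G#, B, D#, E | B, D#, G#

F# (6/5/3): F#, A#, C#, D#.
D# (6/4/2): D#, E, G#, B.
A# (6/4/2): A#, B, D#, F#.
G# (6/5/3): G#, B, D#, E.
B (6/3): B, D#, G#.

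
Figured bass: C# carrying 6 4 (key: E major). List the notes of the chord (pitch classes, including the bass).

C#, F#, A

A fourth above C# in this key is F#.
A sixth above C# in this key is A.
Together with the bass C#, this spells F# minor in second inversion.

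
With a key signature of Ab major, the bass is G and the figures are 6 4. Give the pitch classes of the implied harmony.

A fourth above G in this key is C.
A sixth above G in this key is Eb.
Together with the bass G, this spells C minor in second inversion.

G, C, Eb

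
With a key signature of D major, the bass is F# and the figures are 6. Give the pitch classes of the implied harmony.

F#, A, D

The written figures 6 are shorthand for 6/3: the 3 is implied.
A third above F# in this key is A.
A sixth above F# in this key is D.
Together with the bass F#, this spells D major in first inversion.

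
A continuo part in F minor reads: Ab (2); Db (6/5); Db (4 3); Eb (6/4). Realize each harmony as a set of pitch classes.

Ab, Bb, Db, F | Db, F, Ab, Bb | Db, F, G, Bb | Eb, Ab, C

Ab (6/4/2): Ab, Bb, Db, F.
Db (6/5/3): Db, F, Ab, Bb.
Db (6/4/3): Db, F, G, Bb.
Eb (6/4): Eb, Ab, C.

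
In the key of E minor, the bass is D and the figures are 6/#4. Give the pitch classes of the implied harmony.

D, G#, B

A fourth above D in this key is G, raised to G# by the sharp.
A sixth above D in this key is B.
Together with the bass D, this spells G# diminished in second inversion.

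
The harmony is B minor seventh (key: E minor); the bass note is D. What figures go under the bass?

D is the third of B minor seventh, so the chord is in first inversion.
A seventh chord in first inversion is figured 6/5/3, conventionally abbreviated 6/5.

6/5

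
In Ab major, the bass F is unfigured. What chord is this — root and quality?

F minor

An unfigured bass indicates a triad in root position.
In root position the bass is the root, so the root is F.
The chord tones are F, Ab, C, giving F minor.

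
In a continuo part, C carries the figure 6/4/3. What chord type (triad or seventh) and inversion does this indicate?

seventh chord, second inversion

Intervals of 6/4/3 above the bass form a seventh chord; the bass is the fifth, so this is second inversion.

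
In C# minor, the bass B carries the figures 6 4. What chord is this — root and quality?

E major

The figures 6 4 indicate a triad in second inversion.
In second inversion the root lies a fourth above the bass: a fourth above B in C# minor is E.
The chord tones are B, E, G#, giving E major.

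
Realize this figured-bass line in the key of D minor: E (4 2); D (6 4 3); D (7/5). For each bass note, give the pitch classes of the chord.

E (6/4/2): E, F, A, C.
D (6/4/3): D, F, G, Bb.
D (7/5/3): D, F, A, C.

E, F, A, C | D, F, G, Bb | D, F, A, C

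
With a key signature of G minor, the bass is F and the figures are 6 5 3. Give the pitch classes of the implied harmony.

F, A, C, D

A third above F in this key is A.
A fifth above F in this key is C.
A sixth above F in this key is D.
Together with the bass F, this spells D minor seventh in first inversion.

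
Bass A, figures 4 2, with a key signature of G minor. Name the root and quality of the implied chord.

The figures 4 2 indicate a seventh chord in third inversion.
In third inversion the root lies a second above the bass: a second above A in G minor is Bb.
The chord tones are A, Bb, D, F, giving Bb major seventh.

Bb major seventh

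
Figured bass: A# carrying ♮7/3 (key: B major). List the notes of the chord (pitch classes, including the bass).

The written figures ♮7/3 are shorthand for 7/5/3: the 5 is implied.
A third above A# in this key is C#.
A fifth above A# in this key is E.
A seventh above A# in this key is G#, made natural (G) by the ♮ figure.
Together with the bass A#, this spells A# diminished seventh in root position.

A#, C#, E, G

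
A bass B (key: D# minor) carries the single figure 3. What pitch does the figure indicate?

D#

Counting 2 letter steps above B lands on D; in D# minor, that letter is D#.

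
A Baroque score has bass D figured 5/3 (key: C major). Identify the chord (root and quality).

The figures 5/3 indicate a triad in root position.
In root position the bass is the root, so the root is D.
The chord tones are D, F, A, giving D minor.

D minor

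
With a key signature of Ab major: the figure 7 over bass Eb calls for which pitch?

Counting 6 letter steps above Eb lands on D; in Ab major, that letter is Db.

Db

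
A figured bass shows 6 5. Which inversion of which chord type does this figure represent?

6 5 is shorthand for 6/5/3.
Intervals of 6/5/3 above the bass form a seventh chord; the bass is the third, so this is first inversion.

seventh chord, first inversion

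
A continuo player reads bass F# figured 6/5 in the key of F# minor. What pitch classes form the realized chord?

F#, A, C#, D

The written figures 6/5 are shorthand for 6/5/3: the 3 is implied.
A third above F# in this key is A.
A fifth above F# in this key is C#.
A sixth above F# in this key is D.
Together with the bass F#, this spells D major seventh in first inversion.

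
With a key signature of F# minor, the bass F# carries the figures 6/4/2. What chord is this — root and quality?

The figures 6/4/2 indicate a seventh chord in third inversion.
In third inversion the root lies a second above the bass: a second above F# in F# minor is G#.
The chord tones are F#, G#, B, D, giving G# half-diminished seventh.

G# half-diminished seventh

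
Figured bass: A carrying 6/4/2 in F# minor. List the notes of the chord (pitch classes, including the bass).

A, B, D, F#

A second above A in this key is B.
A fourth above A in this key is D.
A sixth above A in this key is F#.
Together with the bass A, this spells B minor seventh in third inversion.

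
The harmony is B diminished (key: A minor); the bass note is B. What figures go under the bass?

no figures

B is the root of B diminished, so the chord is in root position.
A triad in root position is figured 5/3, conventionally abbreviated (no figures — root-position triad).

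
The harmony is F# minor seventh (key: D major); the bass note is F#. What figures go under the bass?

7

F# is the root of F# minor seventh, so the chord is in root position.
A seventh chord in root position is figured 7/5/3, conventionally abbreviated 7.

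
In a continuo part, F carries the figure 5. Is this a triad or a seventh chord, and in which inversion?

5 is shorthand for 5/3.
Intervals of 5/3 above the bass form a triad; the bass is the root, so this is root position.

triad, root position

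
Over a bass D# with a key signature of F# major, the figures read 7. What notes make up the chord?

The written figures 7 are shorthand for 7/5/3: the 5/3 are implied.
A third above D# in this key is F#.
A fifth above D# in this key is A#.
A seventh above D# in this key is C#.
Together with the bass D#, this spells D# minor seventh in root position.

D#, F#, A#, C#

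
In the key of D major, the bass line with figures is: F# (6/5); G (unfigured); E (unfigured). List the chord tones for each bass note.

F#, A, C#, D | G, B, D | E, G, B

F# (6/5/3): F#, A, C#, D.
G (5/3): G, B, D.
E (5/3): E, G, B.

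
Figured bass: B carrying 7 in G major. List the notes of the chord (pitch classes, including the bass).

B, D, F#, A

The written figures 7 are shorthand for 7/5/3: the 5/3 are implied.
A third above B in this key is D.
A fifth above B in this key is F#.
A seventh above B in this key is A.
Together with the bass B, this spells B minor seventh in root position.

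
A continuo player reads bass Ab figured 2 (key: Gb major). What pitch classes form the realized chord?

The written figures 2 are shorthand for 6/4/2: the 6/4 are implied.
A second above Ab in this key is Bb.
A fourth above Ab in this key is Db.
A sixth above Ab in this key is F.
Together with the bass Ab, this spells Bb minor seventh in third inversion.

Ab, Bb, Db, F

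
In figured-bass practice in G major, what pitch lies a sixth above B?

Counting 5 letter steps above B lands on G; in G major, that letter is G.

G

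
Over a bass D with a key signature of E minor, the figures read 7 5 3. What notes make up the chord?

A third above D in this key is F#.
A fifth above D in this key is A.
A seventh above D in this key is C.
Together with the bass D, this spells D dominant seventh in root position.

D, F#, A, C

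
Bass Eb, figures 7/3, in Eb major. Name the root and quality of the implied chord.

The figures 7/3 indicate a seventh chord in root position.
In root position the bass is the root, so the root is Eb.
The chord tones are Eb, G, Bb, D, giving Eb major seventh.

Eb major seventh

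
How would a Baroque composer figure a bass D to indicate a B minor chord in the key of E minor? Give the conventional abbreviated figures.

D is the third of B minor, so the chord is in first inversion.
A triad in first inversion is figured 6/3, conventionally abbreviated 6.

6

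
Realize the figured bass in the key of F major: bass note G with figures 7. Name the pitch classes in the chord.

The written figures 7 are shorthand for 7/5/3: the 5/3 are implied.
A third above G in this key is Bb.
A fifth above G in this key is D.
A seventh above G in this key is F.
Together with the bass G, this spells G minor seventh in root position.

G, Bb, D, F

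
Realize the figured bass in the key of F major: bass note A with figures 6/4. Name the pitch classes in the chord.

A fourth above A in this key is D.
A sixth above A in this key is F.
Together with the bass A, this spells D minor in second inversion.

A, D, F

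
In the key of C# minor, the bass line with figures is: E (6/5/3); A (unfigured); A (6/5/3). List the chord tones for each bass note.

E (6/5/3): E, G#, B, C#.
A (5/3): A, C#, E.
A (6/5/3): A, C#, E, F#.

E, G#, B, C# | A, C#, E | A, C#, E, F#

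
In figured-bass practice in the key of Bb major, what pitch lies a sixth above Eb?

Counting 5 letter steps above Eb lands on C; in Bb major, that letter is C.

C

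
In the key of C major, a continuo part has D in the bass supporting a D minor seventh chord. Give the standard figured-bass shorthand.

7

D is the root of D minor seventh, so the chord is in root position.
A seventh chord in root position is figured 7/5/3, conventionally abbreviated 7.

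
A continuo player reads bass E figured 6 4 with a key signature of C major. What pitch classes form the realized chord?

E, A, C

A fourth above E in this key is A.
A sixth above E in this key is C.
Together with the bass E, this spells A minor in second inversion.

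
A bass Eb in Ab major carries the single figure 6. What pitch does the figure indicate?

C

Counting 5 letter steps above Eb lands on C; in Ab major, that letter is C.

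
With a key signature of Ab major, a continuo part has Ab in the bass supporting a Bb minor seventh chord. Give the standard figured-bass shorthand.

Ab is the seventh of Bb minor seventh, so the chord is in third inversion.
A seventh chord in third inversion is figured 6/4/2, conventionally abbreviated 4/2.

4/2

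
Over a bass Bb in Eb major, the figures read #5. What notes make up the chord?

The written figures #5 are shorthand for 5/3: the 3 is implied.
A third above Bb in this key is D.
A fifth above Bb in this key is F, raised to F# by the sharp.
Together with the bass Bb, this spells Bb augmented in root position.

Bb, D, F#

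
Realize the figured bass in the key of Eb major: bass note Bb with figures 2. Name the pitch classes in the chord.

Bb, C, Eb, G

The written figures 2 are shorthand for 6/4/2: the 6/4 are implied.
A second above Bb in this key is C.
A fourth above Bb in this key is Eb.
A sixth above Bb in this key is G.
Together with the bass Bb, this spells C minor seventh in third inversion.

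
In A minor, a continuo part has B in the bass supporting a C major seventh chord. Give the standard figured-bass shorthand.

4/2

B is the seventh of C major seventh, so the chord is in third inversion.
A seventh chord in third inversion is figured 6/4/2, conventionally abbreviated 4/2.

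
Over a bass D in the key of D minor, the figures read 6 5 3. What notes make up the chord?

A third above D in this key is F.
A fifth above D in this key is A.
A sixth above D in this key is Bb.
Together with the bass D, this spells Bb major seventh in first inversion.

D, F, A, Bb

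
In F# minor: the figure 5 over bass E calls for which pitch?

Counting 4 letter steps above E lands on B; in F# minor, that letter is B.

B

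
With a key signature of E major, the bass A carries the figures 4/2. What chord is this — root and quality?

The figures 4/2 indicate a seventh chord in third inversion.
In third inversion the root lies a second above the bass: a second above A in E major is B.
The chord tones are A, B, D#, F#, giving B dominant seventh.

B dominant seventh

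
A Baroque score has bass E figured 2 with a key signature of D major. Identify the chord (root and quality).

The figures 2 indicate a seventh chord in third inversion.
In third inversion the root lies a second above the bass: a second above E in D major is F#.
The chord tones are E, F#, A, C#, giving F# minor seventh.

F# minor seventh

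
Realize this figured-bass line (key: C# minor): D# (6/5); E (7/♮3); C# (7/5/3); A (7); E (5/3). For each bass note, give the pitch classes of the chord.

D# (6/5/3): D#, F#, A, B.
E (7/5/♮3): E, G, B, D#.
C# (7/5/3): C#, E, G#, B.
A (7/5/3): A, C#, E, G#.
E (5/3): E, G#, B.

D#, F#, A, B | E, G, B, D# | C#, E, G#, B | A, C#, E, G# | E, G#, B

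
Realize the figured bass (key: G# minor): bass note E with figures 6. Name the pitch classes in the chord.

E, G#, C#

The written figures 6 are shorthand for 6/3: the 3 is implied.
A third above E in this key is G#.
A sixth above E in this key is C#.
Together with the bass E, this spells C# minor in first inversion.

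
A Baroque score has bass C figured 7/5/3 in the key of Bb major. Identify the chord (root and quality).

C minor seventh

The figures 7/5/3 indicate a seventh chord in root position.
In root position the bass is the root, so the root is C.
The chord tones are C, Eb, G, Bb, giving C minor seventh.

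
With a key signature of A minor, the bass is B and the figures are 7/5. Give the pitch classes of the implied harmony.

The written figures 7/5 are shorthand for 7/5/3: the 3 is implied.
A third above B in this key is D.
A fifth above B in this key is F.
A seventh above B in this key is A.
Together with the bass B, this spells B half-diminished seventh in root position.

B, D, F, A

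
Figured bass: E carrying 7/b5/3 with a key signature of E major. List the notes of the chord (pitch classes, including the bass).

A third above E in this key is G#.
A fifth above E in this key is B, lowered to Bb by the flat.
A seventh above E in this key is D#.

E, G#, Bb, D#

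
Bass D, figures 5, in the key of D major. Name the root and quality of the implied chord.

D major

The figures 5 indicate a triad in root position.
In root position the bass is the root, so the root is D.
The chord tones are D, F#, A, giving D major.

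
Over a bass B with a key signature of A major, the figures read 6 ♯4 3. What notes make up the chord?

A third above B in this key is D.
A fourth above B in this key is E, raised to E# by the sharp.
A sixth above B in this key is G#.
Together with the bass B, this spells E# diminished seventh in second inversion.

B, D, E#, G#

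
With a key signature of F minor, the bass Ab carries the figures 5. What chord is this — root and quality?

Ab major

The figures 5 indicate a triad in root position.
In root position the bass is the root, so the root is Ab.
The chord tones are Ab, C, Eb, giving Ab major.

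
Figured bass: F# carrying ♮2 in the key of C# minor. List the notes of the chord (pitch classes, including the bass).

F#, G, B, D#

The written figures ♮2 are shorthand for 6/4/2: the 6/4 are implied.
A second above F# in this key is G#, made natural (G) by the ♮ figure.
A fourth above F# in this key is B.
A sixth above F# in this key is D#.
Together with the bass F#, this spells G augmented major seventh in third inversion.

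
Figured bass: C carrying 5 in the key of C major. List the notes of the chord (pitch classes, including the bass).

C, E, G

The written figures 5 are shorthand for 5/3: the 3 is implied.
A third above C in this key is E.
A fifth above C in this key is G.
Together with the bass C, this spells C major in root position.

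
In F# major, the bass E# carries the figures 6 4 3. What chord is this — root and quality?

A# minor seventh

The figures 6 4 3 indicate a seventh chord in second inversion.
In second inversion the root lies a fourth above the bass: a fourth above E# in F# major is A#.
The chord tones are E#, G#, A#, C#, giving A# minor seventh.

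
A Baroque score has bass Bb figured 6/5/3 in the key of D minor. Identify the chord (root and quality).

The figures 6/5/3 indicate a seventh chord in first inversion.
In first inversion the root lies a sixth above the bass: a sixth above Bb in D minor is G.
The chord tones are Bb, D, F, G, giving G minor seventh.

G minor seventh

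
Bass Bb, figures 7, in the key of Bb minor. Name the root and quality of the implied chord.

The figures 7 indicate a seventh chord in root position.
In root position the bass is the root, so the root is Bb.
The chord tones are Bb, Db, F, Ab, giving Bb minor seventh.

Bb minor seventh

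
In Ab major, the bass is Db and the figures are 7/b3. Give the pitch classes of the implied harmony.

Db, Fb, Ab, C

The written figures 7/b3 are shorthand for 7/5/3: the 5 is implied.
A third above Db in this key is F, lowered to Fb by the flat.
A fifth above Db in this key is Ab.
A seventh above Db in this key is C.
Together with the bass Db, this spells Db minor-major seventh in root position.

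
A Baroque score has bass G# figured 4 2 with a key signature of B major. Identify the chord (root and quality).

The figures 4 2 indicate a seventh chord in third inversion.
In third inversion the root lies a second above the bass: a second above G# in B major is A#.
The chord tones are G#, A#, C#, E, giving A# half-diminished seventh.

A# half-diminished seventh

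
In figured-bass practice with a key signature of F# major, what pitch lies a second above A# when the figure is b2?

Counting 1 letter step above A# lands on B; in F# major, that letter is B.
The b2 figure lowers it a semitone, giving Bb.

Bb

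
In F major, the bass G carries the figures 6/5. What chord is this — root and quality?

E half-diminished seventh

The figures 6/5 indicate a seventh chord in first inversion.
In first inversion the root lies a sixth above the bass: a sixth above G in F major is E.
The chord tones are G, Bb, D, E, giving E half-diminished seventh.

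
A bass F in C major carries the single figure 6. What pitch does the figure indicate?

Counting 5 letter steps above F lands on D; in C major, that letter is D.

D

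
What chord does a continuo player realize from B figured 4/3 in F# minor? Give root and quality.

E dominant seventh

The figures 4/3 indicate a seventh chord in second inversion.
In second inversion the root lies a fourth above the bass: a fourth above B in F# minor is E.
The chord tones are B, D, E, G#, giving E dominant seventh.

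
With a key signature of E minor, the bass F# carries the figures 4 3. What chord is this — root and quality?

B minor seventh

The figures 4 3 indicate a seventh chord in second inversion.
In second inversion the root lies a fourth above the bass: a fourth above F# in E minor is B.
The chord tones are F#, A, B, D, giving B minor seventh.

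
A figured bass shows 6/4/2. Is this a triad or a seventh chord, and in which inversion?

Intervals of 6/4/2 above the bass form a seventh chord; the bass is the seventh, so this is third inversion.

seventh chord, third inversion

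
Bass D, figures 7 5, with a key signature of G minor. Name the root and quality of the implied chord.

D minor seventh

The figures 7 5 indicate a seventh chord in root position.
In root position the bass is the root, so the root is D.
The chord tones are D, F, A, C, giving D minor seventh.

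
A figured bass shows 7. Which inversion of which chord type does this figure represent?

7 is shorthand for 7/5/3.
Intervals of 7/5/3 above the bass form a seventh chord; the bass is the root, so this is root position.

seventh chord, root position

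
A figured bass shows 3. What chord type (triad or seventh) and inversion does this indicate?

3 is shorthand for 5/3.
Intervals of 5/3 above the bass form a triad; the bass is the root, so this is root position.

triad, root position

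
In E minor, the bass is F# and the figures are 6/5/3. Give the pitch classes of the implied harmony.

F#, A, C, D

A third above F# in this key is A.
A fifth above F# in this key is C.
A sixth above F# in this key is D.
Together with the bass F#, this spells D dominant seventh in first inversion.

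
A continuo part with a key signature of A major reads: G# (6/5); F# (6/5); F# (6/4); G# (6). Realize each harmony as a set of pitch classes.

G#, B, D, E | F#, A, C#, D | F#, B, D | G#, B, E

G# (6/5/3): G#, B, D, E.
F# (6/5/3): F#, A, C#, D.
F# (6/4): F#, B, D.
G# (6/3): G#, B, E.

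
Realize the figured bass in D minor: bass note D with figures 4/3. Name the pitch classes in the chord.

The written figures 4/3 are shorthand for 6/4/3: the 6 is implied.
A third above D in this key is F.
A fourth above D in this key is G.
A sixth above D in this key is Bb.
Together with the bass D, this spells G minor seventh in second inversion.

D, F, G, Bb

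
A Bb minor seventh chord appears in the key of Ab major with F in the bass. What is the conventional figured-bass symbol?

F is the fifth of Bb minor seventh, so the chord is in second inversion.
A seventh chord in second inversion is figured 6/4/3, conventionally abbreviated 4/3.

4/3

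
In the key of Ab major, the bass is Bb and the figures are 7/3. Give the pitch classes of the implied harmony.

Bb, Db, F, Ab

The written figures 7/3 are shorthand for 7/5/3: the 5 is implied.
A third above Bb in this key is Db.
A fifth above Bb in this key is F.
A seventh above Bb in this key is Ab.
Together with the bass Bb, this spells Bb minor seventh in root position.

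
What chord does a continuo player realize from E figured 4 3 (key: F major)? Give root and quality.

The figures 4 3 indicate a seventh chord in second inversion.
In second inversion the root lies a fourth above the bass: a fourth above E in F major is A.
The chord tones are E, G, A, C, giving A minor seventh.

A minor seventh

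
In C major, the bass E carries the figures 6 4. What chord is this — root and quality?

The figures 6 4 indicate a triad in second inversion.
In second inversion the root lies a fourth above the bass: a fourth above E in C major is A.
The chord tones are E, A, C, giving A minor.

A minor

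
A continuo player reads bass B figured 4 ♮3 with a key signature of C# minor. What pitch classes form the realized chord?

The written figures 4 ♮3 are shorthand for 6/4/3: the 6 is implied.
A third above B in this key is D#, made natural (D) by the ♮ figure.
A fourth above B in this key is E.
A sixth above B in this key is G#.
Together with the bass B, this spells E dominant seventh in second inversion.

B, D, E, G#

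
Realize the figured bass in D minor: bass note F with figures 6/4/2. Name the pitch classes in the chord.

A second above F in this key is G.
A fourth above F in this key is Bb.
A sixth above F in this key is D.
Together with the bass F, this spells G minor seventh in third inversion.

F, G, Bb, D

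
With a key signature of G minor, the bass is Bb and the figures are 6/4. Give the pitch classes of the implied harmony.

Bb, Eb, G

A fourth above Bb in this key is Eb.
A sixth above Bb in this key is G.
Together with the bass Bb, this spells Eb major in second inversion.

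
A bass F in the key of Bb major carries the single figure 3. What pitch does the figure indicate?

Counting 2 letter steps above F lands on A; in Bb major, that letter is A.

A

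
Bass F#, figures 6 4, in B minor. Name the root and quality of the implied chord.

B minor

The figures 6 4 indicate a triad in second inversion.
In second inversion the root lies a fourth above the bass: a fourth above F# in B minor is B.
The chord tones are F#, B, D, giving B minor.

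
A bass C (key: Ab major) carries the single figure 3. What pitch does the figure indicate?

Eb

Counting 2 letter steps above C lands on E; in Ab major, that letter is Eb.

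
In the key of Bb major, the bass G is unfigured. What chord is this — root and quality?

G minor

An unfigured bass indicates a triad in root position.
In root position the bass is the root, so the root is G.
The chord tones are G, Bb, D, giving G minor.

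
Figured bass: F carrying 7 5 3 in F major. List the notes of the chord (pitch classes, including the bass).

F, A, C, E

A third above F in this key is A.
A fifth above F in this key is C.
A seventh above F in this key is E.
Together with the bass F, this spells F major seventh in root position.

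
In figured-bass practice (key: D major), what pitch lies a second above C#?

D

Counting 1 letter step above C# lands on D; in D major, that letter is D.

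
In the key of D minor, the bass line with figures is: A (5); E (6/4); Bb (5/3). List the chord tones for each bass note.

A (5/3): A, C, E.
E (6/4): E, A, C.
Bb (5/3): Bb, D, F.

A, C, E | E, A, C | Bb, D, F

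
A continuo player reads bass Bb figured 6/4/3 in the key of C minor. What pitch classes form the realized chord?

A third above Bb in this key is D.
A fourth above Bb in this key is Eb.
A sixth above Bb in this key is G.
Together with the bass Bb, this spells Eb major seventh in second inversion.

Bb, D, Eb, G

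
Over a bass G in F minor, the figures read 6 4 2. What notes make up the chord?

A second above G in this key is Ab.
A fourth above G in this key is C.
A sixth above G in this key is Eb.
Together with the bass G, this spells Ab major seventh in third inversion.

G, Ab, C, Eb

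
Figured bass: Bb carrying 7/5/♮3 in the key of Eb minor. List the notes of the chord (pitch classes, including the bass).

Bb, D, F, Ab

A third above Bb in this key is Db, made natural (D) by the ♮ figure.
A fifth above Bb in this key is F.
A seventh above Bb in this key is Ab.
Together with the bass Bb, this spells Bb dominant seventh in root position.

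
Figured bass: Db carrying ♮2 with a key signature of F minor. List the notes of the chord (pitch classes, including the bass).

The written figures ♮2 are shorthand for 6/4/2: the 6/4 are implied.
A second above Db in this key is Eb, made natural (E) by the ♮ figure.
A fourth above Db in this key is G.
A sixth above Db in this key is Bb.
Together with the bass Db, this spells E diminished seventh in third inversion.

Db, E, G, Bb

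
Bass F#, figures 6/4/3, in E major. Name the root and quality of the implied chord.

B dominant seventh

The figures 6/4/3 indicate a seventh chord in second inversion.
In second inversion the root lies a fourth above the bass: a fourth above F# in E major is B.
The chord tones are F#, A, B, D#, giving B dominant seventh.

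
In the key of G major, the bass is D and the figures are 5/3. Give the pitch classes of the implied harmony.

A third above D in this key is F#.
A fifth above D in this key is A.
Together with the bass D, this spells D major in root position.

D, F#, A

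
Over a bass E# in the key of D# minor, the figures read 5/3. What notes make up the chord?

E#, G#, B

A third above E# in this key is G#.
A fifth above E# in this key is B.
Together with the bass E#, this spells E# diminished in root position.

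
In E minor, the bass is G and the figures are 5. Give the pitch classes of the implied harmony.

G, B, D

The written figures 5 are shorthand for 5/3: the 3 is implied.
A third above G in this key is B.
A fifth above G in this key is D.
Together with the bass G, this spells G major in root position.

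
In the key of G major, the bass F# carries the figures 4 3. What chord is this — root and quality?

B minor seventh

The figures 4 3 indicate a seventh chord in second inversion.
In second inversion the root lies a fourth above the bass: a fourth above F# in G major is B.
The chord tones are F#, A, B, D, giving B minor seventh.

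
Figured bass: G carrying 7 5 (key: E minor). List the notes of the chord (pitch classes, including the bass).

The written figures 7 5 are shorthand for 7/5/3: the 3 is implied.
A third above G in this key is B.
A fifth above G in this key is D.
A seventh above G in this key is F#.
Together with the bass G, this spells G major seventh in root position.

G, B, D, F#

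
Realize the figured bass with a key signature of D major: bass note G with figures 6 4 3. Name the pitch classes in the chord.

A third above G in this key is B.
A fourth above G in this key is C#.
A sixth above G in this key is E.
Together with the bass G, this spells C# half-diminished seventh in second inversion.

G, B, C#, E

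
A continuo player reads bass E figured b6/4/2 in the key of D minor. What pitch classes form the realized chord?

E, F, A, Cb

A second above E in this key is F.
A fourth above E in this key is A.
A sixth above E in this key is C, lowered to Cb by the flat.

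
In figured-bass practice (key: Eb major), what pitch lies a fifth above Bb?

F

Counting 4 letter steps above Bb lands on F; in Eb major, that letter is F.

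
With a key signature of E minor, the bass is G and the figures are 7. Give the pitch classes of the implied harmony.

The written figures 7 are shorthand for 7/5/3: the 5/3 are implied.
A third above G in this key is B.
A fifth above G in this key is D.
A seventh above G in this key is F#.
Together with the bass G, this spells G major seventh in root position.

G, B, D, F#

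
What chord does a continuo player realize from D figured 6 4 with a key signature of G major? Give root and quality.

The figures 6 4 indicate a triad in second inversion.
In second inversion the root lies a fourth above the bass: a fourth above D in G major is G.
The chord tones are D, G, B, giving G major.

G major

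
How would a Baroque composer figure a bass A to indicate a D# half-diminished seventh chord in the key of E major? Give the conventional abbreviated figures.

A is the fifth of D# half-diminished seventh, so the chord is in second inversion.
A seventh chord in second inversion is figured 6/4/3, conventionally abbreviated 4/3.

4/3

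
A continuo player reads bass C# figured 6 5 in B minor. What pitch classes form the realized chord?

The written figures 6 5 are shorthand for 6/5/3: the 3 is implied.
A third above C# in this key is E.
A fifth above C# in this key is G.
A sixth above C# in this key is A.
Together with the bass C#, this spells A dominant seventh in first inversion.

C#, E, G, A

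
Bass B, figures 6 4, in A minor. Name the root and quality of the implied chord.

E minor

The figures 6 4 indicate a triad in second inversion.
In second inversion the root lies a fourth above the bass: a fourth above B in A minor is E.
The chord tones are B, E, G, giving E minor.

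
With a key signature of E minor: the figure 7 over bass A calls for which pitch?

G

Counting 6 letter steps above A lands on G; in E minor, that letter is G.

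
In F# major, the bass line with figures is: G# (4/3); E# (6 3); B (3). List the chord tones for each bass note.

G#, B, C#, E# | E#, G#, C# | B, D#, F#

G# (6/4/3): G#, B, C#, E#.
E# (6/3): E#, G#, C#.
B (5/3): B, D#, F#.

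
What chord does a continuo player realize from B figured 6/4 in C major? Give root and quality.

E minor

The figures 6/4 indicate a triad in second inversion.
In second inversion the root lies a fourth above the bass: a fourth above B in C major is E.
The chord tones are B, E, G, giving E minor.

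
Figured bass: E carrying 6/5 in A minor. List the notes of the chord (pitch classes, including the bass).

The written figures 6/5 are shorthand for 6/5/3: the 3 is implied.
A third above E in this key is G.
A fifth above E in this key is B.
A sixth above E in this key is C.
Together with the bass E, this spells C major seventh in first inversion.

E, G, B, C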